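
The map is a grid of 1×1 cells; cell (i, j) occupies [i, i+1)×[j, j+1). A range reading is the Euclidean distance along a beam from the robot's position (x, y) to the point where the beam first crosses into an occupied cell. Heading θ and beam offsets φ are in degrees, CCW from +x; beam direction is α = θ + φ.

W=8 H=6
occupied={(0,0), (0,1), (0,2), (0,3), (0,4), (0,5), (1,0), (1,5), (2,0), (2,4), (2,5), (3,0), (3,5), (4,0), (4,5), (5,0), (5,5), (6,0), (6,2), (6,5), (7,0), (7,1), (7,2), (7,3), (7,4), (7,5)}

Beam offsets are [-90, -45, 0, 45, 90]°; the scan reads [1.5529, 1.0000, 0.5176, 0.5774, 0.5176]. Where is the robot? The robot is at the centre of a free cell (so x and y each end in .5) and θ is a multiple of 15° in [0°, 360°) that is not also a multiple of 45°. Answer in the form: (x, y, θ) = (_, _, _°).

Candidates: 22 free-cell centres × 16 headings = 352 poses. Raycast each; keep the one whose scan matches to 4 dp.
  (3.5, 1.5, 330°): beam 1 = 0.5774 ≠ 1.5529 ✗
  (4.5, 3.5, 60°): beam 1 = 1.7321 ≠ 1.5529 ✗
  (3.5, 2.5, 345°): beam 2 = 1.7321 ≠ 1.0000 ✗
  (2.5, 2.5, 75°): beam 1 = 4.6587 ≠ 1.5529 ✗
  …
  (6.5, 4.5, 345°): r_1=1.5529, r_2=1.0000, r_3=0.5176, r_4=0.5774, r_5=0.5176 — all match ✓
Only this pose fits every beam.

(x, y, θ) = (6.5, 4.5, 345°)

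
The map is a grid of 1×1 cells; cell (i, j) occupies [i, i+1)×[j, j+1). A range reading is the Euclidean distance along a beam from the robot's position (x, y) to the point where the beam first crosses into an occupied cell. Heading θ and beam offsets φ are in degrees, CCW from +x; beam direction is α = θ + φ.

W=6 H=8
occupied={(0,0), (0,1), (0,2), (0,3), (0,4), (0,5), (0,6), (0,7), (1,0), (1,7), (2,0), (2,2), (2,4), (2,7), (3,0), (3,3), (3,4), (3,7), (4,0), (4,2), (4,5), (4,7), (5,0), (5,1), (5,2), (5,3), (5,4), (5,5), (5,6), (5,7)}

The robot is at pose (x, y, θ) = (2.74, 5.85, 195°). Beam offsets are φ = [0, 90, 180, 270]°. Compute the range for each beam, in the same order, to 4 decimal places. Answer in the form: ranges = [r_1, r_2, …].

beam 1: φ=0°, α=195°
  d=(-0.9659,-0.2588)  start (2,5)  tX=0.7661 tY=3.2841  stride 1/|dx|=1.0353 1/|dy|=3.8637
    cross x-line → (1,5), t=0.7661
    cross x-line → (0,5), t=1.8014 (wall)
  → r_1 = 1.8014
beam 2: φ=90°, α=285°
  d=(0.2588,-0.9659)  start (2,5)  tX=1.0046 tY=0.8800  stride 1/|dx|=3.8637 1/|dy|=1.0353
    cross y-line → (2,4), t=0.8800 (wall)
  → r_2 = 0.8800
beam 3: φ=180°, α=15°
  d=(0.9659,0.2588)  start (2,5)  tX=0.2692 tY=0.5796  stride 1/|dx|=1.0353 1/|dy|=3.8637
    cross x-line → (3,5), t=0.2692
    cross y-line → (3,6), t=0.5796
    cross x-line → (4,6), t=1.3044
    cross x-line → (5,6), t=2.3397 (wall)
  → r_3 = 2.3397
beam 4: φ=270°, α=105°
  d=(-0.2588,0.9659)  start (2,5)  tX=2.8591 tY=0.1553  stride 1/|dx|=3.8637 1/|dy|=1.0353
    cross y-line → (2,6), t=0.1553
    cross y-line → (2,7), t=1.1906 (wall)
  → r_4 = 1.1906

ranges = [1.8014, 0.8800, 2.3397, 1.1906]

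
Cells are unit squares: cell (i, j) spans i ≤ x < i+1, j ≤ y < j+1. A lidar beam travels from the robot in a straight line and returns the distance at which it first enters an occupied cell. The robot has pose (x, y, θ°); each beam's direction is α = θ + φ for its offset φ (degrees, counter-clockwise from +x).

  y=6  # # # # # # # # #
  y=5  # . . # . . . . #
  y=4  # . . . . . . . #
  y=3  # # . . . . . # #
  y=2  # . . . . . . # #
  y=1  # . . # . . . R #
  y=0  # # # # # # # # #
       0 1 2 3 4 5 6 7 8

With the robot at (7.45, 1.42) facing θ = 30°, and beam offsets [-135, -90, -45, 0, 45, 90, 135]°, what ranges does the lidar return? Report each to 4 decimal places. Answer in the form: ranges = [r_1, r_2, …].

ranges = [0.4348, 0.4850, 0.5694, 0.6351, 0.6005, 0.6697, 6.1047]

beam 1: φ=-135°, α=255°
  d=(-0.2588,-0.9659)  start (7,1)  tX=1.7387 tY=0.4348  stride 1/|dx|=3.8637 1/|dy|=1.0353
    cross y-line → (7,0), t=0.4348 (wall)
  → r_1 = 0.4348
beam 2: φ=-90°, α=300°
  d=(0.5000,-0.8660)  start (7,1)  tX=1.1000 tY=0.4850  stride 1/|dx|=2.0000 1/|dy|=1.1547
    cross y-line → (7,0), t=0.4850 (wall)
  → r_2 = 0.4850
beam 3: φ=-45°, α=345°
  d=(0.9659,-0.2588)  start (7,1)  tX=0.5694 tY=1.6228  stride 1/|dx|=1.0353 1/|dy|=3.8637
    cross x-line → (8,1), t=0.5694 (wall)
  → r_3 = 0.5694
beam 4: φ=0°, α=30°
  d=(0.8660,0.5000)  start (7,1)  tX=0.6351 tY=1.1600  stride 1/|dx|=1.1547 1/|dy|=2.0000
    cross x-line → (8,1), t=0.6351 (wall)
  → r_4 = 0.6351
beam 5: φ=45°, α=75°
  d=(0.2588,0.9659)  start (7,1)  tX=2.1250 tY=0.6005  stride 1/|dx|=3.8637 1/|dy|=1.0353
    cross y-line → (7,2), t=0.6005 (wall)
  → r_5 = 0.6005
beam 6: φ=90°, α=120°
  d=(-0.5000,0.8660)  start (7,1)  tX=0.9000 tY=0.6697  stride 1/|dx|=2.0000 1/|dy|=1.1547
    cross y-line → (7,2), t=0.6697 (wall)
  → r_6 = 0.6697
beam 7: φ=135°, α=165°
  d=(-0.9659,0.2588)  start (7,1)  tX=0.4659 tY=2.2409  stride 1/|dx|=1.0353 1/|dy|=3.8637
    cross x-line → (6,1), t=0.4659
    cross x-line → (5,1), t=1.5012
    cross y-line → (5,2), t=2.2409
    cross x-line → (4,2), t=2.5364
    cross x-line → (3,2), t=3.5717
    cross x-line → (2,2), t=4.6070
    cross x-line → (1,2), t=5.6423
    cross y-line → (1,3), t=6.1047 (wall)
  → r_7 = 6.1047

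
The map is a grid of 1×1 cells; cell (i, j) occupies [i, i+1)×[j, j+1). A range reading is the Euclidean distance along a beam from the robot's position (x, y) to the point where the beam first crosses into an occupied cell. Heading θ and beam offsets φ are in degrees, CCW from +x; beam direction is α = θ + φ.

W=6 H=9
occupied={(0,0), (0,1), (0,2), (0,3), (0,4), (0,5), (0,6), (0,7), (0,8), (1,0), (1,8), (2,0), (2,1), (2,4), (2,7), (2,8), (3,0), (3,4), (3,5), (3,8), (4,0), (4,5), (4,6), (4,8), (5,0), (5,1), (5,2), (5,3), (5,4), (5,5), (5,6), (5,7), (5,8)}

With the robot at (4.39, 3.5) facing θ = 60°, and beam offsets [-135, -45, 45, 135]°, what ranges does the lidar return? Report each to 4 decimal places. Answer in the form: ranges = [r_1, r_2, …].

beam 1: φ=-135°, α=285°
  cosα=0.2588 sinα=-0.9659 | (4,3) | tMaxX 2.3569 tMaxY 0.5176 | tΔX 3.8637 tΔY 1.0353
    t=0.5176 [y] (4,2)
    t=1.5529 [y] (4,1)
    t=2.3569 [x] (5,1) — stop
  → r_1 = 2.3569
beam 2: φ=-45°, α=15°
  cosα=0.9659 sinα=0.2588 | (4,3) | tMaxX 0.6315 tMaxY 1.9319 | tΔX 1.0353 tΔY 3.8637
    t=0.6315 [x] (5,3) — stop
  → r_2 = 0.6315
beam 3: φ=45°, α=105°
  cosα=-0.2588 sinα=0.9659 | (4,3) | tMaxX 1.5068 tMaxY 0.5176 | tΔX 3.8637 tΔY 1.0353
    t=0.5176 [y] (4,4)
    t=1.5068 [x] (3,4) — stop
  → r_3 = 1.5068
beam 4: φ=135°, α=195°
  cosα=-0.9659 sinα=-0.2588 | (4,3) | tMaxX 0.4038 tMaxY 1.9319 | tΔX 1.0353 tΔY 3.8637
    t=0.4038 [x] (3,3)
    t=1.4390 [x] (2,3)
    t=1.9319 [y] (2,2)
    t=2.4743 [x] (1,2)
    t=3.5096 [x] (0,2) — stop
  → r_4 = 3.5096

ranges = [2.3569, 0.6315, 1.5068, 3.5096]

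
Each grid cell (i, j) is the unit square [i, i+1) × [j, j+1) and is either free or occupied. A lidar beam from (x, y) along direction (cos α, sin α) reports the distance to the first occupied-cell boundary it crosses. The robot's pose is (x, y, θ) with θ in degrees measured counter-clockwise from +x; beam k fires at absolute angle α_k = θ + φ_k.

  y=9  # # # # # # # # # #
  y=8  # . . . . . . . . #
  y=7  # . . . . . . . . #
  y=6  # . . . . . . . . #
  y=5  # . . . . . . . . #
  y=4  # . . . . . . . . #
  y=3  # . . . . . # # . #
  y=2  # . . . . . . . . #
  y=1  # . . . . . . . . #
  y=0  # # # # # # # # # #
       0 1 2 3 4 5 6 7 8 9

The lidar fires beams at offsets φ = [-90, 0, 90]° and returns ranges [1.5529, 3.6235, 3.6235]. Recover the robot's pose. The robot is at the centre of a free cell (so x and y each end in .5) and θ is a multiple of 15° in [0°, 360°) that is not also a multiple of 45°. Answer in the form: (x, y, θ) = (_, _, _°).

Candidates: 62 free-cell centres × 16 headings = 992 poses. Raycast each; keep the one whose scan matches to 4 dp.
  (1.5, 4.5, 240°): beam 1 = 0.5774 ≠ 1.5529 ✗
  (6.5, 4.5, 345°): beam 1 = 0.5176 ≠ 1.5529 ✗
  (1.5, 3.5, 195°): beam 1 = 1.9319 ≠ 1.5529 ✗
  (4.5, 7.5, 150°): beam 1 = 1.7321 ≠ 1.5529 ✗
  (3.5, 7.5, 150°): beam 1 = 1.7321 ≠ 1.5529 ✗
  …
  (2.5, 4.5, 255°): r_1=1.5529, r_2=3.6235, r_3=3.6235 — all match ✓
Only this pose fits every beam.

(x, y, θ) = (2.5, 4.5, 255°)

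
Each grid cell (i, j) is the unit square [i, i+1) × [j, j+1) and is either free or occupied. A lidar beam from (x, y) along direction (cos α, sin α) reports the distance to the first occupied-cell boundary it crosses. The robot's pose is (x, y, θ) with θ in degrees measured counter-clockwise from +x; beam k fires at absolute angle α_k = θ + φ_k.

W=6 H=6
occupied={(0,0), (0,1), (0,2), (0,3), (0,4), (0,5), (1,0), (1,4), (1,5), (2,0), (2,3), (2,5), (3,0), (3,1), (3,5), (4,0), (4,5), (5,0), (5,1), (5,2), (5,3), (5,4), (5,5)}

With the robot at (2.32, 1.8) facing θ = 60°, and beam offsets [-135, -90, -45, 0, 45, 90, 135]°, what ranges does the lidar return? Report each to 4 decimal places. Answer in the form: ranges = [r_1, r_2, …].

ranges = [0.8282, 0.7852, 0.7040, 3.6950, 2.2776, 1.5242, 1.3666]

beam 1: φ=-135°, α=285°
  direction (0.2588, -0.9659); cell (2,1); t to first gridline: x 2.6273, y 0.8282 (then +3.8637 / +1.0353)
    (2,0) via y @ 0.8282  # hit
  → r_1 = 0.8282
beam 2: φ=-90°, α=330°
  direction (0.8660, -0.5000); cell (2,1); t to first gridline: x 0.7852, y 1.6000 (then +1.1547 / +2.0000)
    (3,1) via x @ 0.7852  # hit
  → r_2 = 0.7852
beam 3: φ=-45°, α=15°
  direction (0.9659, 0.2588); cell (2,1); t to first gridline: x 0.7040, y 0.7727 (then +1.0353 / +3.8637)
    (3,1) via x @ 0.7040  # hit
  → r_3 = 0.7040
beam 4: φ=0°, α=60°
  direction (0.5000, 0.8660); cell (2,1); t to first gridline: x 1.3600, y 0.2309 (then +2.0000 / +1.1547)
    (2,2) via y @ 0.2309
    (3,2) via x @ 1.3600
    (3,3) via y @ 1.3856
    (3,4) via y @ 2.5403
    (4,4) via x @ 3.3600
    (4,5) via y @ 3.6950  # hit
  → r_4 = 3.6950
beam 5: φ=45°, α=105°
  direction (-0.2588, 0.9659); cell (2,1); t to first gridline: x 1.2364, y 0.2071 (then +3.8637 / +1.0353)
    (2,2) via y @ 0.2071
    (1,2) via x @ 1.2364
    (1,3) via y @ 1.2423
    (1,4) via y @ 2.2776  # hit
  → r_5 = 2.2776
beam 6: φ=90°, α=150°
  direction (-0.8660, 0.5000); cell (2,1); t to first gridline: x 0.3695, y 0.4000 (then +1.1547 / +2.0000)
    (1,1) via x @ 0.3695
    (1,2) via y @ 0.4000
    (0,2) via x @ 1.5242  # hit
  → r_6 = 1.5242
beam 7: φ=135°, α=195°
  direction (-0.9659, -0.2588); cell (2,1); t to first gridline: x 0.3313, y 3.0910 (then +1.0353 / +3.8637)
    (1,1) via x @ 0.3313
    (0,1) via x @ 1.3666  # hit
  → r_7 = 1.3666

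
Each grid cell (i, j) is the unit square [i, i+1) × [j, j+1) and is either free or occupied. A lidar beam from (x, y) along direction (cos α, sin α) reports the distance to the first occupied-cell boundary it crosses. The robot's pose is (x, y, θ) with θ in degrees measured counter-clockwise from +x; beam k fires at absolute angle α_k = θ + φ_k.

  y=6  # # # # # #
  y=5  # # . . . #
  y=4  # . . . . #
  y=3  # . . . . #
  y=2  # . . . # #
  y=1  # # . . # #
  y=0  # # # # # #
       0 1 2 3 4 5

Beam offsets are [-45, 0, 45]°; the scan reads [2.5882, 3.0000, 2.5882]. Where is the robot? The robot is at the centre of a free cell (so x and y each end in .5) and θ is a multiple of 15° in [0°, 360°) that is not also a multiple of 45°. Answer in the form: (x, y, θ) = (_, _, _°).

Candidates: 16 free-cell centres × 16 headings = 256 poses. Raycast each; keep the one whose scan matches to 4 dp.
  (3.5, 2.5, 255°): beam 1 = 1.7321 ≠ 2.5882 ✗
  (2.5, 1.5, 285°): beam 1 = 0.5774 ≠ 2.5882 ✗
  (1.5, 3.5, 345°): beam 1 = 2.8868 ≠ 2.5882 ✗
  …
  (2.5, 4.5, 300°): r_1=2.5882, r_2=3.0000, r_3=2.5882 — all match ✓
Unique over the lattice → pose = (2.5, 4.5, 300°).

(x, y, θ) = (2.5, 4.5, 300°)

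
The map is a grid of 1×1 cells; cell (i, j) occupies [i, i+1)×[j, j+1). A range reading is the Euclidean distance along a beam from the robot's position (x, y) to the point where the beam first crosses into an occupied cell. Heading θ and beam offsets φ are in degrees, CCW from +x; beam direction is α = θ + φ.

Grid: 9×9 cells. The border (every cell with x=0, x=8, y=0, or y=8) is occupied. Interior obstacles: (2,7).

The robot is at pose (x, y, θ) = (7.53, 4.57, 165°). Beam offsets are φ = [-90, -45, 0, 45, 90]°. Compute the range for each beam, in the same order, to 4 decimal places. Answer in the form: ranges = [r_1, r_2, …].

ranges = [1.8159, 3.9606, 6.7604, 7.1400, 3.6959]

beam 1: φ=-90°, α=75°
  cosα=0.2588 sinα=0.9659 | (7,4) | tMaxX 1.8159 tMaxY 0.4452 | tΔX 3.8637 tΔY 1.0353
    t=0.4452 [y] (7,5)
    t=1.4804 [y] (7,6)
    t=1.8159 [x] (8,6) — stop
  → r_1 = 1.8159
beam 2: φ=-45°, α=120°
  cosα=-0.5000 sinα=0.8660 | (7,4) | tMaxX 1.0600 tMaxY 0.4965 | tΔX 2.0000 tΔY 1.1547
    t=0.4965 [y] (7,5)
    t=1.0600 [x] (6,5)
    t=1.6512 [y] (6,6)
    t=2.8059 [y] (6,7)
    t=3.0600 [x] (5,7)
    t=3.9606 [y] (5,8) — stop
  → r_2 = 3.9606
beam 3: φ=0°, α=165°
  cosα=-0.9659 sinα=0.2588 | (7,4) | tMaxX 0.5487 tMaxY 1.6614 | tΔX 1.0353 tΔY 3.8637
    t=0.5487 [x] (6,4)
    t=1.5840 [x] (5,4)
    t=1.6614 [y] (5,5)
    t=2.6192 [x] (4,5)
    t=3.6545 [x] (3,5)
    t=4.6898 [x] (2,5)
    t=5.5251 [y] (2,6)
    t=5.7251 [x] (1,6)
    t=6.7604 [x] (0,6) — stop
  → r_3 = 6.7604
beam 4: φ=45°, α=210°
  cosα=-0.8660 sinα=-0.5000 | (7,4) | tMaxX 0.6120 tMaxY 1.1400 | tΔX 1.1547 tΔY 2.0000
    t=0.6120 [x] (6,4)
    t=1.1400 [y] (6,3)
    t=1.7667 [x] (5,3)
    t=2.9214 [x] (4,3)
    t=3.1400 [y] (4,2)
    t=4.0761 [x] (3,2)
    t=5.1400 [y] (3,1)
    t=5.2308 [x] (2,1)
    t=6.3855 [x] (1,1)
    t=7.1400 [y] (1,0) — stop
  → r_4 = 7.1400
beam 5: φ=90°, α=255°
  cosα=-0.2588 sinα=-0.9659 | (7,4) | tMaxX 2.0478 tMaxY 0.5901 | tΔX 3.8637 tΔY 1.0353
    t=0.5901 [y] (7,3)
    t=1.6254 [y] (7,2)
    t=2.0478 [x] (6,2)
    t=2.6607 [y] (6,1)
    t=3.6959 [y] (6,0) — stop
  → r_5 = 3.6959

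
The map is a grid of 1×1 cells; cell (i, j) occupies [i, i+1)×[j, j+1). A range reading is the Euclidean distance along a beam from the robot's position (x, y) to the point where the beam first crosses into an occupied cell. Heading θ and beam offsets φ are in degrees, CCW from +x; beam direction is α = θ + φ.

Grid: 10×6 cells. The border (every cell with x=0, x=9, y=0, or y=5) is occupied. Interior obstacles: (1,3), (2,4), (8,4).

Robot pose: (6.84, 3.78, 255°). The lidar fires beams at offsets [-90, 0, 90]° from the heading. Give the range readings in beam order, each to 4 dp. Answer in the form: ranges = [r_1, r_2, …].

ranges = [3.9755, 2.8781, 2.2362]

beam 1: φ=-90°, α=165°
  d=(-0.9659,0.2588)  start (6,3)  tX=0.8696 tY=0.8500  stride 1/|dx|=1.0353 1/|dy|=3.8637
    cross y-line → (6,4), t=0.8500
    cross x-line → (5,4), t=0.8696
    cross x-line → (4,4), t=1.9049
    cross x-line → (3,4), t=2.9402
    cross x-line → (2,4), t=3.9755 (wall)
  → r_1 = 3.9755
beam 2: φ=0°, α=255°
  d=(-0.2588,-0.9659)  start (6,3)  tX=3.2455 tY=0.8075  stride 1/|dx|=3.8637 1/|dy|=1.0353
    cross y-line → (6,2), t=0.8075
    cross y-line → (6,1), t=1.8428
    cross y-line → (6,0), t=2.8781 (wall)
  → r_2 = 2.8781
beam 3: φ=90°, α=345°
  d=(0.9659,-0.2588)  start (6,3)  tX=0.1656 tY=3.0137  stride 1/|dx|=1.0353 1/|dy|=3.8637
    cross x-line → (7,3), t=0.1656
    cross x-line → (8,3), t=1.2009
    cross x-line → (9,3), t=2.2362 (wall)
  → r_3 = 2.2362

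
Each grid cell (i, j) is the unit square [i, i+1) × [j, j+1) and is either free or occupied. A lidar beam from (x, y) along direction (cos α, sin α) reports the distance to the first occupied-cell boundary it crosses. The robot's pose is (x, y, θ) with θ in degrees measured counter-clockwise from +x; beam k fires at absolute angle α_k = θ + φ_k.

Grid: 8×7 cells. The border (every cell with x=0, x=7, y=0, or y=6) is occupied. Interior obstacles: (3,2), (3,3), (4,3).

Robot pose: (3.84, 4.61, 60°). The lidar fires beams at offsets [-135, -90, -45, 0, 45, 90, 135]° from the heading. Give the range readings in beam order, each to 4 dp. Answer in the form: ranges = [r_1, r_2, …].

ranges = [0.6315, 1.2200, 3.2715, 1.6050, 1.4390, 2.7800, 2.9402]

beam 1: φ=-135°, α=285°
  cosα=0.2588 sinα=-0.9659 | (3,4) | tMaxX 0.6182 tMaxY 0.6315 | tΔX 3.8637 tΔY 1.0353
    t=0.6182 [x] (4,4)
    t=0.6315 [y] (4,3) — stop
  → r_1 = 0.6315
beam 2: φ=-90°, α=330°
  cosα=0.8660 sinα=-0.5000 | (3,4) | tMaxX 0.1848 tMaxY 1.2200 | tΔX 1.1547 tΔY 2.0000
    t=0.1848 [x] (4,4)
    t=1.2200 [y] (4,3) — stop
  → r_2 = 1.2200
beam 3: φ=-45°, α=15°
  cosα=0.9659 sinα=0.2588 | (3,4) | tMaxX 0.1656 tMaxY 1.5068 | tΔX 1.0353 tΔY 3.8637
    t=0.1656 [x] (4,4)
    t=1.2009 [x] (5,4)
    t=1.5068 [y] (5,5)
    t=2.2362 [x] (6,5)
    t=3.2715 [x] (7,5) — stop
  → r_3 = 3.2715
beam 4: φ=0°, α=60°
  cosα=0.5000 sinα=0.8660 | (3,4) | tMaxX 0.3200 tMaxY 0.4503 | tΔX 2.0000 tΔY 1.1547
    t=0.3200 [x] (4,4)
    t=0.4503 [y] (4,5)
    t=1.6050 [y] (4,6) — stop
  → r_4 = 1.6050
beam 5: φ=45°, α=105°
  cosα=-0.2588 sinα=0.9659 | (3,4) | tMaxX 3.2455 tMaxY 0.4038 | tΔX 3.8637 tΔY 1.0353
    t=0.4038 [y] (3,5)
    t=1.4390 [y] (3,6) — stop
  → r_5 = 1.4390
beam 6: φ=90°, α=150°
  cosα=-0.8660 sinα=0.5000 | (3,4) | tMaxX 0.9699 tMaxY 0.7800 | tΔX 1.1547 tΔY 2.0000
    t=0.7800 [y] (3,5)
    t=0.9699 [x] (2,5)
    t=2.1246 [x] (1,5)
    t=2.7800 [y] (1,6) — stop
  → r_6 = 2.7800
beam 7: φ=135°, α=195°
  cosα=-0.9659 sinα=-0.2588 | (3,4) | tMaxX 0.8696 tMaxY 2.3569 | tΔX 1.0353 tΔY 3.8637
    t=0.8696 [x] (2,4)
    t=1.9049 [x] (1,4)
    t=2.3569 [y] (1,3)
    t=2.9402 [x] (0,3) — stop
  → r_7 = 2.9402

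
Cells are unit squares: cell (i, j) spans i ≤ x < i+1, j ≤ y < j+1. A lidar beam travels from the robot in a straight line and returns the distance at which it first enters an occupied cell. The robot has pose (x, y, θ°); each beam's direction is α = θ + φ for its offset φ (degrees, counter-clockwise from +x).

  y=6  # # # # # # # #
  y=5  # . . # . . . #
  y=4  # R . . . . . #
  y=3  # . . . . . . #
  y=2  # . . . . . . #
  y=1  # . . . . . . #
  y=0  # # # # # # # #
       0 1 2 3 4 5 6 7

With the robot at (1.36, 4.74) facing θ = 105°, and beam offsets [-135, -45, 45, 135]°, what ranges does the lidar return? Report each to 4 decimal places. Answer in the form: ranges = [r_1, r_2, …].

ranges = [6.5125, 1.4549, 0.4157, 0.7200]

beam 1: φ=-135°, α=330°
  d=(0.8660,-0.5000)  start (1,4)  tX=0.7390 tY=1.4800  stride 1/|dx|=1.1547 1/|dy|=2.0000
    cross x-line → (2,4), t=0.7390
    cross y-line → (2,3), t=1.4800
    cross x-line → (3,3), t=1.8937
    cross x-line → (4,3), t=3.0484
    cross y-line → (4,2), t=3.4800
    cross x-line → (5,2), t=4.2031
    cross x-line → (6,2), t=5.3578
    cross y-line → (6,1), t=5.4800
    cross x-line → (7,1), t=6.5125 (wall)
  → r_1 = 6.5125
beam 2: φ=-45°, α=60°
  d=(0.5000,0.8660)  start (1,4)  tX=1.2800 tY=0.3002  stride 1/|dx|=2.0000 1/|dy|=1.1547
    cross y-line → (1,5), t=0.3002
    cross x-line → (2,5), t=1.2800
    cross y-line → (2,6), t=1.4549 (wall)
  → r_2 = 1.4549
beam 3: φ=45°, α=150°
  d=(-0.8660,0.5000)  start (1,4)  tX=0.4157 tY=0.5200  stride 1/|dx|=1.1547 1/|dy|=2.0000
    cross x-line → (0,4), t=0.4157 (wall)
  → r_3 = 0.4157
beam 4: φ=135°, α=240°
  d=(-0.5000,-0.8660)  start (1,4)  tX=0.7200 tY=0.8545  stride 1/|dx|=2.0000 1/|dy|=1.1547
    cross x-line → (0,4), t=0.7200 (wall)
  → r_4 = 0.7200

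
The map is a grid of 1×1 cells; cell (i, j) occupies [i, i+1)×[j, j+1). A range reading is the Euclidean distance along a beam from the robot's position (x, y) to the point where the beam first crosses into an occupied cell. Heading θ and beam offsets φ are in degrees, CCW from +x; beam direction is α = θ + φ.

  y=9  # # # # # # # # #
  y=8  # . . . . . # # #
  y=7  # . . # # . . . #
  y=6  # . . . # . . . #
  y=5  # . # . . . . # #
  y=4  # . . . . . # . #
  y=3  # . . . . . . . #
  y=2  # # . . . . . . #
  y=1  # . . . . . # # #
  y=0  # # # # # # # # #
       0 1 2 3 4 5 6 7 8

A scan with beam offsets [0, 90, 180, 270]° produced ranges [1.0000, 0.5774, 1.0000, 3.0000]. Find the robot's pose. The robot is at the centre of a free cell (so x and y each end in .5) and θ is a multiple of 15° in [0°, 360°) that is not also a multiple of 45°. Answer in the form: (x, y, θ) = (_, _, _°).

Candidates: 45 free-cell centres × 16 headings = 720 poses. Raycast each; keep the one whose scan matches to 4 dp.
  (2.5, 8.5, 15°): beam 1 = 1.9319 ≠ 1.0000 ✗
  (5.5, 5.5, 75°): beam 1 = 2.5882 ≠ 1.0000 ✗
  (5.5, 4.5, 15°): beam 1 = 0.5176 ≠ 1.0000 ✗
  (7.5, 6.5, 105°): beam 1 = 1.5529 ≠ 1.0000 ✗
  …
  (2.5, 8.5, 330°): r_1=1.0000, r_2=0.5774, r_3=1.0000, r_4=3.0000 — all match ✓
Only this pose fits every beam.

(x, y, θ) = (2.5, 8.5, 330°)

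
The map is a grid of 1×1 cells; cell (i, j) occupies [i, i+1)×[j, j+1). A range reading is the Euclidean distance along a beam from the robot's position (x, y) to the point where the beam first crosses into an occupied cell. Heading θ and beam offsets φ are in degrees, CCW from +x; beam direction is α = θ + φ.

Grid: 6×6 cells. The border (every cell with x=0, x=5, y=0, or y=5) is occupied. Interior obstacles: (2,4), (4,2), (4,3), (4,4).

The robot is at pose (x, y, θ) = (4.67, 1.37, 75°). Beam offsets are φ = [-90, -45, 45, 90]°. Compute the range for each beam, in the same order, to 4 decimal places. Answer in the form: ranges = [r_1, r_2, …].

beam 1: φ=-90°, α=345°
  d=(0.9659,-0.2588)  start (4,1)  tX=0.3416 tY=1.4296  stride 1/|dx|=1.0353 1/|dy|=3.8637
    cross x-line → (5,1), t=0.3416 (wall)
  → r_1 = 0.3416
beam 2: φ=-45°, α=30°
  d=(0.8660,0.5000)  start (4,1)  tX=0.3811 tY=1.2600  stride 1/|dx|=1.1547 1/|dy|=2.0000
    cross x-line → (5,1), t=0.3811 (wall)
  → r_2 = 0.3811
beam 3: φ=45°, α=120°
  d=(-0.5000,0.8660)  start (4,1)  tX=1.3400 tY=0.7275  stride 1/|dx|=2.0000 1/|dy|=1.1547
    cross y-line → (4,2), t=0.7275 (wall)
  → r_3 = 0.7275
beam 4: φ=90°, α=165°
  d=(-0.9659,0.2588)  start (4,1)  tX=0.6936 tY=2.4341  stride 1/|dx|=1.0353 1/|dy|=3.8637
    cross x-line → (3,1), t=0.6936
    cross x-line → (2,1), t=1.7289
    cross y-line → (2,2), t=2.4341
    cross x-line → (1,2), t=2.7642
    cross x-line → (0,2), t=3.7995 (wall)
  → r_4 = 3.7995

ranges = [0.3416, 0.3811, 0.7275, 3.7995]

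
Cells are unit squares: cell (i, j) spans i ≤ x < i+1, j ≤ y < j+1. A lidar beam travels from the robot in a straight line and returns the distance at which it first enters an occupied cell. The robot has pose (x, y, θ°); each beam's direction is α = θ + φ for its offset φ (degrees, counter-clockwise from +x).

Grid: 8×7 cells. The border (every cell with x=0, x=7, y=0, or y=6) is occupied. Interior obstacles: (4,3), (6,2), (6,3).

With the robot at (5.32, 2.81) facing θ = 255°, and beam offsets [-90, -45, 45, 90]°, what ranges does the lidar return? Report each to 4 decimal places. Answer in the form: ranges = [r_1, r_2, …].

beam 1: φ=-90°, α=165°
  dir = (cos 165°, sin 165°) = (-0.9659, 0.2588); from cell (5,2)
  next x-line at t=0.3313, next y-line at t=0.7341; Δt_x=1.0353, Δt_y=3.8637
    x: enter (4,2) at t=0.3313
    y: enter (4,3) at t=0.7341 ← occupied
  → r_1 = 0.7341
beam 2: φ=-45°, α=210°
  dir = (cos 210°, sin 210°) = (-0.8660, -0.5000); from cell (5,2)
  next x-line at t=0.3695, next y-line at t=1.6200; Δt_x=1.1547, Δt_y=2.0000
    x: enter (4,2) at t=0.3695
    x: enter (3,2) at t=1.5242
    y: enter (3,1) at t=1.6200
    x: enter (2,1) at t=2.6789
    y: enter (2,0) at t=3.6200 ← occupied
  → r_2 = 3.6200
beam 3: φ=45°, α=300°
  dir = (cos 300°, sin 300°) = (0.5000, -0.8660); from cell (5,2)
  next x-line at t=1.3600, next y-line at t=0.9353; Δt_x=2.0000, Δt_y=1.1547
    y: enter (5,1) at t=0.9353
    x: enter (6,1) at t=1.3600
    y: enter (6,0) at t=2.0900 ← occupied
  → r_3 = 2.0900
beam 4: φ=90°, α=345°
  dir = (cos 345°, sin 345°) = (0.9659, -0.2588); from cell (5,2)
  next x-line at t=0.7040, next y-line at t=3.1296; Δt_x=1.0353, Δt_y=3.8637
    x: enter (6,2) at t=0.7040 ← occupied
  → r_4 = 0.7040

ranges = [0.7341, 3.6200, 2.0900, 0.7040]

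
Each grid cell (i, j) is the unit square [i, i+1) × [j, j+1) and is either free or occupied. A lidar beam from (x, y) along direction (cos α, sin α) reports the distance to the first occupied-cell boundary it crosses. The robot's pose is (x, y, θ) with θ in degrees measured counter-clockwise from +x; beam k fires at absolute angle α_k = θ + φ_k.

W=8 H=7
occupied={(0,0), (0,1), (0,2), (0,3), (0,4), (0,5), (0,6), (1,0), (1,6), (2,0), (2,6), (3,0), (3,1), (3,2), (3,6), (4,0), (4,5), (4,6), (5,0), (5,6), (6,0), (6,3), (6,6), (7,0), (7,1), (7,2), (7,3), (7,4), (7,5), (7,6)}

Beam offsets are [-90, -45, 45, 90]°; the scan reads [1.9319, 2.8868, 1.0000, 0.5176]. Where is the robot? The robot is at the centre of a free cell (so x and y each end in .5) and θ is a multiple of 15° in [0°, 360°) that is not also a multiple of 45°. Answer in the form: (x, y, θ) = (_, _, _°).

Enumerate (i+0.5, j+0.5, θ) over the 26 free cells and 16 admissible headings. For each, cast all 4 beams and compare to the given ranges.
  (1.5, 4.5, 210°): beam 1 = 1.0000 ≠ 1.9319 ✗
  (6.5, 2.5, 60°): beam 1 = 0.5774 ≠ 1.9319 ✗
  (4.5, 1.5, 105°): beam 1 = 2.5882 ≠ 1.9319 ✗
  …
  (4.5, 1.5, 75°): r_1=1.9319, r_2=2.8868, r_3=1.0000, r_4=0.5176 — all match ✓
No second candidate reproduces the full scan.

(x, y, θ) = (4.5, 1.5, 75°)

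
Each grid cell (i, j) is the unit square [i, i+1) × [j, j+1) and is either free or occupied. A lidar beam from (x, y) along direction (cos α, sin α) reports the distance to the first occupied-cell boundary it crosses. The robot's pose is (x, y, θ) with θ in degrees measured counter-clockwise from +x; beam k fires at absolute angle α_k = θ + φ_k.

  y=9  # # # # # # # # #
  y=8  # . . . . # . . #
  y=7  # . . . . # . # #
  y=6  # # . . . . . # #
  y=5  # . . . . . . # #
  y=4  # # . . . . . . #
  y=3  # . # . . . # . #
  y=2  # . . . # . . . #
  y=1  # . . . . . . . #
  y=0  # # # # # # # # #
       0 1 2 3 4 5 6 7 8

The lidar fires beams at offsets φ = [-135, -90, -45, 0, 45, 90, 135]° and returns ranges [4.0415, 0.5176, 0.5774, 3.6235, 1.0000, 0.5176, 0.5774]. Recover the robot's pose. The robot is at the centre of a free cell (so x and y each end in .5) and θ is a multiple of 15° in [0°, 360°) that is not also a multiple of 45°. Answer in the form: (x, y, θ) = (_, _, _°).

The pose lattice has 46·16 = 736 candidates. Test each by forward raycasting.
  (3.5, 7.5, 240°): beam 1 = 1.5529 ≠ 4.0415 ✗
  (1.5, 5.5, 255°): beam 1 = 0.5774 ≠ 4.0415 ✗
  (3.5, 3.5, 195°): beam 2 = 5.6940 ≠ 0.5176 ✗
  (1.5, 3.5, 30°): beam 1 = 1.9319 ≠ 4.0415 ✗
  …
  (4.5, 1.5, 165°): r_1=4.0415, r_2=0.5176, r_3=0.5774, r_4=3.6235, r_5=1.0000, r_6=0.5176, r_7=0.5774 — all match ✓
Only this pose fits every beam.

(x, y, θ) = (4.5, 1.5, 165°)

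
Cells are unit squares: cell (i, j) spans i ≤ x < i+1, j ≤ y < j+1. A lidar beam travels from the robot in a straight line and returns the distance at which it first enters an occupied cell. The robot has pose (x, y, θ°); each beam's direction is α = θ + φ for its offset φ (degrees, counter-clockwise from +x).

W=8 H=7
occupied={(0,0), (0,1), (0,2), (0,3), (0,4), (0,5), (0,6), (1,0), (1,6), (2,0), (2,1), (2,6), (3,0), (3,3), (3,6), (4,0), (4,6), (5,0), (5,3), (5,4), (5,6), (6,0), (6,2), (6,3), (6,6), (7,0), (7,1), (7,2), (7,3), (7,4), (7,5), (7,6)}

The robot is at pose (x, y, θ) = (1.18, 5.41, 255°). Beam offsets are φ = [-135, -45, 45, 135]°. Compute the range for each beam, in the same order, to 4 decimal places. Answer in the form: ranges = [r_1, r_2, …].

ranges = [0.3600, 0.2078, 5.0922, 1.1800]

beam 1: φ=-135°, α=120°
  direction (-0.5000, 0.8660); cell (1,5); t to first gridline: x 0.3600, y 0.6813 (then +2.0000 / +1.1547)
    (0,5) via x @ 0.3600  # hit
  → r_1 = 0.3600
beam 2: φ=-45°, α=210°
  direction (-0.8660, -0.5000); cell (1,5); t to first gridline: x 0.2078, y 0.8200 (then +1.1547 / +2.0000)
    (0,5) via x @ 0.2078  # hit
  → r_2 = 0.2078
beam 3: φ=45°, α=300°
  direction (0.5000, -0.8660); cell (1,5); t to first gridline: x 1.6400, y 0.4734 (then +2.0000 / +1.1547)
    (1,4) via y @ 0.4734
    (1,3) via y @ 1.6281
    (2,3) via x @ 1.6400
    (2,2) via y @ 2.7828
    (3,2) via x @ 3.6400
    (3,1) via y @ 3.9375
    (3,0) via y @ 5.0922  # hit
  → r_3 = 5.0922
beam 4: φ=135°, α=30°
  direction (0.8660, 0.5000); cell (1,5); t to first gridline: x 0.9469, y 1.1800 (then +1.1547 / +2.0000)
    (2,5) via x @ 0.9469
    (2,6) via y @ 1.1800  # hit
  → r_4 = 1.1800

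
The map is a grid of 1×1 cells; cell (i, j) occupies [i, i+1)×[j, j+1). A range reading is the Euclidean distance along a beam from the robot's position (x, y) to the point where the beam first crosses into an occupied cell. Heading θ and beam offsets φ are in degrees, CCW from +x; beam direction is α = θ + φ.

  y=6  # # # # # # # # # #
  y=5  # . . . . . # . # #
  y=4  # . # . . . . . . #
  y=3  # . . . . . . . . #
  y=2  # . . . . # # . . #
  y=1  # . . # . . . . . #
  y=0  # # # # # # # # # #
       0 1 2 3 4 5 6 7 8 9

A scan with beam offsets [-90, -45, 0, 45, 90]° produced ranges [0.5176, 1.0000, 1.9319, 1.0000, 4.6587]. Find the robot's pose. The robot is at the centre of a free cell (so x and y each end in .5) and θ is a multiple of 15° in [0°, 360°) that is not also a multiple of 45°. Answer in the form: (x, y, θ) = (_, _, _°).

(x, y, θ) = (4.5, 1.5, 15°)

The pose lattice has 34·16 = 544 candidates. Test each by forward raycasting.
  (8.5, 3.5, 210°): beam 1 = 2.8868 ≠ 0.5176 ✗
  (1.5, 2.5, 210°): beam 1 = 1.0000 ≠ 0.5176 ✗
  (1.5, 1.5, 240°): beam 1 = 0.5774 ≠ 0.5176 ✗
  (7.5, 2.5, 240°): beam 1 = 0.5774 ≠ 0.5176 ✗
  …
  (4.5, 1.5, 15°): r_1=0.5176, r_2=1.0000, r_3=1.9319, r_4=1.0000, r_5=4.6587 — all match ✓
Unique over the lattice → pose = (4.5, 1.5, 15°).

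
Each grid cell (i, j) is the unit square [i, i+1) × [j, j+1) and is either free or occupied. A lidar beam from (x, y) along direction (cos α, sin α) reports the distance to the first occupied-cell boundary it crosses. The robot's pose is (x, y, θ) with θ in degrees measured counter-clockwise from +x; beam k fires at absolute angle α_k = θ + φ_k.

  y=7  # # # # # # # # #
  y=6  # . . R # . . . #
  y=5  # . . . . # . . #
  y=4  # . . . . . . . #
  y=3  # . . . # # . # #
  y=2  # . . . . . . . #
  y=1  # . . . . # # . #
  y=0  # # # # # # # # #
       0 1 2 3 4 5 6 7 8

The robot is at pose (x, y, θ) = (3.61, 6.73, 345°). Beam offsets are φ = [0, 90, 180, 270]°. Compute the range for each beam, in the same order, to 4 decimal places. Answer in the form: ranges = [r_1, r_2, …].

ranges = [0.4038, 0.2795, 1.0432, 5.9321]

beam 1: φ=0°, α=345°
  dir = (cos 345°, sin 345°) = (0.9659, -0.2588); from cell (3,6)
  next x-line at t=0.4038, next y-line at t=2.8205; Δt_x=1.0353, Δt_y=3.8637
    x: enter (4,6) at t=0.4038 ← occupied
  → r_1 = 0.4038
beam 2: φ=90°, α=75°
  dir = (cos 75°, sin 75°) = (0.2588, 0.9659); from cell (3,6)
  next x-line at t=1.5068, next y-line at t=0.2795; Δt_x=3.8637, Δt_y=1.0353
    y: enter (3,7) at t=0.2795 ← occupied
  → r_2 = 0.2795
beam 3: φ=180°, α=165°
  dir = (cos 165°, sin 165°) = (-0.9659, 0.2588); from cell (3,6)
  next x-line at t=0.6315, next y-line at t=1.0432; Δt_x=1.0353, Δt_y=3.8637
    x: enter (2,6) at t=0.6315
    y: enter (2,7) at t=1.0432 ← occupied
  → r_3 = 1.0432
beam 4: φ=270°, α=255°
  dir = (cos 255°, sin 255°) = (-0.2588, -0.9659); from cell (3,6)
  next x-line at t=2.3569, next y-line at t=0.7558; Δt_x=3.8637, Δt_y=1.0353
    y: enter (3,5) at t=0.7558
    y: enter (3,4) at t=1.7910
    x: enter (2,4) at t=2.3569
    y: enter (2,3) at t=2.8263
    y: enter (2,2) at t=3.8616
    y: enter (2,1) at t=4.8969
    y: enter (2,0) at t=5.9321 ← occupied
  → r_4 = 5.9321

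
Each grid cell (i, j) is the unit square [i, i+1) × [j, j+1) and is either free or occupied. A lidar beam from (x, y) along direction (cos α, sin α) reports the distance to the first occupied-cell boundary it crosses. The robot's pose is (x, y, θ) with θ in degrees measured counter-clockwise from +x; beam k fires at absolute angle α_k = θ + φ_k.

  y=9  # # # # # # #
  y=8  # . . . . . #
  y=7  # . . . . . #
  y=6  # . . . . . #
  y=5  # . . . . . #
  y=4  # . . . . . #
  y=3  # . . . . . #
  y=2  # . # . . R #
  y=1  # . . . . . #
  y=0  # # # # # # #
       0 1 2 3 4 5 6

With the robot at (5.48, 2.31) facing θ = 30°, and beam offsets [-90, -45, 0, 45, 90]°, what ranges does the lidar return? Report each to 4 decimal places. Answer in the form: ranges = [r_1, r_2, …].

beam 1: φ=-90°, α=300°
  direction (0.5000, -0.8660); cell (5,2); t to first gridline: x 1.0400, y 0.3580 (then +2.0000 / +1.1547)
    (5,1) via y @ 0.3580
    (6,1) via x @ 1.0400  # hit
  → r_1 = 1.0400
beam 2: φ=-45°, α=345°
  direction (0.9659, -0.2588); cell (5,2); t to first gridline: x 0.5383, y 1.1977 (then +1.0353 / +3.8637)
    (6,2) via x @ 0.5383  # hit
  → r_2 = 0.5383
beam 3: φ=0°, α=30°
  direction (0.8660, 0.5000); cell (5,2); t to first gridline: x 0.6004, y 1.3800 (then +1.1547 / +2.0000)
    (6,2) via x @ 0.6004  # hit
  → r_3 = 0.6004
beam 4: φ=45°, α=75°
  direction (0.2588, 0.9659); cell (5,2); t to first gridline: x 2.0091, y 0.7143 (then +3.8637 / +1.0353)
    (5,3) via y @ 0.7143
    (5,4) via y @ 1.7496
    (6,4) via x @ 2.0091  # hit
  → r_4 = 2.0091
beam 5: φ=90°, α=120°
  direction (-0.5000, 0.8660); cell (5,2); t to first gridline: x 0.9600, y 0.7967 (then +2.0000 / +1.1547)
    (5,3) via y @ 0.7967
    (4,3) via x @ 0.9600
    (4,4) via y @ 1.9514
    (3,4) via x @ 2.9600
    (3,5) via y @ 3.1061
    (3,6) via y @ 4.2608
    (2,6) via x @ 4.9600
    (2,7) via y @ 5.4155
    (2,8) via y @ 6.5702
    (1,8) via x @ 6.9600
    (1,9) via y @ 7.7249  # hit
  → r_5 = 7.7249

ranges = [1.0400, 0.5383, 0.6004, 2.0091, 7.7249]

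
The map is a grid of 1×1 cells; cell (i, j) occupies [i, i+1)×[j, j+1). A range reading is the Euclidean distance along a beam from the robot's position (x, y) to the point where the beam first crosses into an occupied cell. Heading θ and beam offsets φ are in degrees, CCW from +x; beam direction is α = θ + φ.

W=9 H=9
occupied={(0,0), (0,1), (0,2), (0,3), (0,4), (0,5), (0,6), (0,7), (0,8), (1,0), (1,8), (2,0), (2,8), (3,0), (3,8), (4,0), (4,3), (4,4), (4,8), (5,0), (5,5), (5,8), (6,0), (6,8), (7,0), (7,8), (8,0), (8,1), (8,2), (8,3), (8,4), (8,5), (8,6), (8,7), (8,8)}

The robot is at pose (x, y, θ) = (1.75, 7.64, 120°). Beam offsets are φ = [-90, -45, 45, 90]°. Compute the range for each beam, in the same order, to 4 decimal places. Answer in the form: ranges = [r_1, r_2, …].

beam 1: φ=-90°, α=30°
  direction (0.8660, 0.5000); cell (1,7); t to first gridline: x 0.2887, y 0.7200 (then +1.1547 / +2.0000)
    (2,7) via x @ 0.2887
    (2,8) via y @ 0.7200  # hit
  → r_1 = 0.7200
beam 2: φ=-45°, α=75°
  direction (0.2588, 0.9659); cell (1,7); t to first gridline: x 0.9659, y 0.3727 (then +3.8637 / +1.0353)
    (1,8) via y @ 0.3727  # hit
  → r_2 = 0.3727
beam 3: φ=45°, α=165°
  direction (-0.9659, 0.2588); cell (1,7); t to first gridline: x 0.7765, y 1.3909 (then +1.0353 / +3.8637)
    (0,7) via x @ 0.7765  # hit
  → r_3 = 0.7765
beam 4: φ=90°, α=210°
  direction (-0.8660, -0.5000); cell (1,7); t to first gridline: x 0.8660, y 1.2800 (then +1.1547 / +2.0000)
    (0,7) via x @ 0.8660  # hit
  → r_4 = 0.8660

ranges = [0.7200, 0.3727, 0.7765, 0.8660]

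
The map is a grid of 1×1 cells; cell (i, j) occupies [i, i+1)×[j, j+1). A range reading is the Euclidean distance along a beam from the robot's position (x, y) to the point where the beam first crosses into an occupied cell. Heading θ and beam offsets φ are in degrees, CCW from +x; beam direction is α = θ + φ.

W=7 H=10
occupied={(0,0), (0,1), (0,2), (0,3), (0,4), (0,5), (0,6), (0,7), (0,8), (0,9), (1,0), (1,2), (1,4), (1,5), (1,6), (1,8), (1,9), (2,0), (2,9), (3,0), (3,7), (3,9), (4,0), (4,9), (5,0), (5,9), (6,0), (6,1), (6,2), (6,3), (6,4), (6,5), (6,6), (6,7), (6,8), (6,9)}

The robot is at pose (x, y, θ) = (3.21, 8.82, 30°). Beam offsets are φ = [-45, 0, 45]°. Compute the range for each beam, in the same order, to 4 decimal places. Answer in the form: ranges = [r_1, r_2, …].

ranges = [2.8884, 0.3600, 0.1863]

beam 1: φ=-45°, α=345°
  d=(0.9659,-0.2588)  start (3,8)  tX=0.8179 tY=3.1682  stride 1/|dx|=1.0353 1/|dy|=3.8637
    cross x-line → (4,8), t=0.8179
    cross x-line → (5,8), t=1.8531
    cross x-line → (6,8), t=2.8884 (wall)
  → r_1 = 2.8884
beam 2: φ=0°, α=30°
  d=(0.8660,0.5000)  start (3,8)  tX=0.9122 tY=0.3600  stride 1/|dx|=1.1547 1/|dy|=2.0000
    cross y-line → (3,9), t=0.3600 (wall)
  → r_2 = 0.3600
beam 3: φ=45°, α=75°
  d=(0.2588,0.9659)  start (3,8)  tX=3.0523 tY=0.1863  stride 1/|dx|=3.8637 1/|dy|=1.0353
    cross y-line → (3,9), t=0.1863 (wall)
  → r_3 = 0.1863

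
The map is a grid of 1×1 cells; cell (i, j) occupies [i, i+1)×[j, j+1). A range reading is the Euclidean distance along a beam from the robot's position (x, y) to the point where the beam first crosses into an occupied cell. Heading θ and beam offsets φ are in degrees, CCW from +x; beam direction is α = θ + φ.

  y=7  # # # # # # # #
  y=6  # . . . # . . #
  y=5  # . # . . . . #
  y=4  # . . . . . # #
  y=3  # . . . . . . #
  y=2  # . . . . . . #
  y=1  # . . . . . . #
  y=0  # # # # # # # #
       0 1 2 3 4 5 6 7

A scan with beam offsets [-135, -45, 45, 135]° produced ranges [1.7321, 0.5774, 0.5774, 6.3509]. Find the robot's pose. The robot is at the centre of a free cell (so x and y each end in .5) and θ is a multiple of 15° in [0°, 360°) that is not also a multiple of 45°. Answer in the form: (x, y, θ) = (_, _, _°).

Candidates: 33 free-cell centres × 16 headings = 528 poses. Raycast each; keep the one whose scan matches to 4 dp.
  (5.5, 6.5, 345°): beam 1 = 0.5774 ≠ 1.7321 ✗
  (3.5, 1.5, 15°): beam 1 = 0.5774 ≠ 1.7321 ✗
  (6.5, 2.5, 120°): beam 1 = 0.5176 ≠ 1.7321 ✗
  (6.5, 3.5, 330°): beam 1 = 5.6940 ≠ 1.7321 ✗
  (6.5, 2.5, 195°): beam 1 = 1.0000 ≠ 1.7321 ✗
  …
  (5.5, 6.5, 105°): r_1=1.7321, r_2=0.5774, r_3=0.5774, r_4=6.3509 — all match ✓
Only this pose fits every beam.

(x, y, θ) = (5.5, 6.5, 105°)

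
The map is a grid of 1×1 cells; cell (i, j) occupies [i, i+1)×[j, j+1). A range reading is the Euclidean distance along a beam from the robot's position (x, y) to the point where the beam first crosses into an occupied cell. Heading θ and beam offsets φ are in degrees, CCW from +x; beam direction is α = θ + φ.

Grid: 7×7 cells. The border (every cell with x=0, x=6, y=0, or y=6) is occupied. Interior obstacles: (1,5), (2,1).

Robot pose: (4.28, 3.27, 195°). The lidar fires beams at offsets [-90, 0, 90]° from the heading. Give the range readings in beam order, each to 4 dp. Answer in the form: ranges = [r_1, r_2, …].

ranges = [2.8263, 3.3957, 2.3501]

beam 1: φ=-90°, α=105°
  cosα=-0.2588 sinα=0.9659 | (4,3) | tMaxX 1.0818 tMaxY 0.7558 | tΔX 3.8637 tΔY 1.0353
    t=0.7558 [y] (4,4)
    t=1.0818 [x] (3,4)
    t=1.7910 [y] (3,5)
    t=2.8263 [y] (3,6) — stop
  → r_1 = 2.8263
beam 2: φ=0°, α=195°
  cosα=-0.9659 sinα=-0.2588 | (4,3) | tMaxX 0.2899 tMaxY 1.0432 | tΔX 1.0353 tΔY 3.8637
    t=0.2899 [x] (3,3)
    t=1.0432 [y] (3,2)
    t=1.3252 [x] (2,2)
    t=2.3604 [x] (1,2)
    t=3.3957 [x] (0,2) — stop
  → r_2 = 3.3957
beam 3: φ=90°, α=285°
  cosα=0.2588 sinα=-0.9659 | (4,3) | tMaxX 2.7819 tMaxY 0.2795 | tΔX 3.8637 tΔY 1.0353
    t=0.2795 [y] (4,2)
    t=1.3148 [y] (4,1)
    t=2.3501 [y] (4,0) — stop
  → r_3 = 2.3501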